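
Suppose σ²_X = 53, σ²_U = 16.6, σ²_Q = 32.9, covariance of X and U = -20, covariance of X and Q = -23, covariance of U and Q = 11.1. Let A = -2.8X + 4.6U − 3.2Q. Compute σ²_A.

σ²_A = a²·σ²_X + b²·σ²_U + c²·σ²_Q + 2ab·covariance of X and U + 2ac·covariance of X and Q + 2bc·covariance of U and Q, with a = -2.8, b = 4.6, c = -3.2.
= 415.52 + 351.256 + 336.896 + 515.2 + (-412.16) + (-326.784)
= 879.928.

σ²_A = 879.928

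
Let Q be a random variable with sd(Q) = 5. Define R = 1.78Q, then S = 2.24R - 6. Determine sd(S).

sd(R) = |1.78|·5 = 8.9.
sd(S) = |2.24|·8.9 = 19.936.

sd(S) = 19.936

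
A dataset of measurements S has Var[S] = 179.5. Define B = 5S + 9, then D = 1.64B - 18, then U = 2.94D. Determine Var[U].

Var[U] = 104324.621688

Var[B] = 5²·179.5 = 4487.5.
Var[D] = 1.64²·4487.5 = 12069.58.
Var[U] = 2.94²·12069.58 = 104324.621688.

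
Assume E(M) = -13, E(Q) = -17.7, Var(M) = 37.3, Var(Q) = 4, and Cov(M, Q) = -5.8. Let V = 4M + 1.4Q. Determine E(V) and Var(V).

E(V) = 4·E(M) + 1.4·E(Q) = 4·(-13) + 1.4·(-17.7) = -76.78.
Var(V) = a²·Var(M) + b²·Var(Q) + 2ab·Cov(M, Q) with a = 4, b = 1.4.
= 4²·37.3 + 1.4²·4 + 2·4·1.4·(-5.8)
= 596.8 + 7.84 + (-64.96) = 539.68.

E(V) = -76.78, Var(V) = 539.68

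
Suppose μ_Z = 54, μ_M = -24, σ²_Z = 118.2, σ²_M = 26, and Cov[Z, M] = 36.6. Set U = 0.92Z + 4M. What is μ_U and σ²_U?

μ_U = 0.92·μ_Z + 4·μ_M = 0.92·54 + 4·(-24) = -46.32.
σ²_U = a²·σ²_Z + b²·σ²_M + 2ab·Cov[Z, M] with a = 0.92, b = 4.
= 0.92²·118.2 + 4²·26 + 2·0.92·4·36.6
= 100.04448 + 416 + 269.376 = 785.42048.

μ_U = -46.32, σ²_U = 785.42048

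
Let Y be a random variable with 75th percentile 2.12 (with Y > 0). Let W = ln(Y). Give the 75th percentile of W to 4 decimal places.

ln(Y) is increasing, so P_{75}(W) = g(P_{75}(Y)) ≈ 0.7514.

75th percentile of W = 0.7514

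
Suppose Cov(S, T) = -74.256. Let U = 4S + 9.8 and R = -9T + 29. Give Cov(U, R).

Cov(U, R) = 2673.216

Cov(U, R) = a·c·Cov(S, T) = 4·(-9)·(-74.256) = 2673.216. Additive constants drop out.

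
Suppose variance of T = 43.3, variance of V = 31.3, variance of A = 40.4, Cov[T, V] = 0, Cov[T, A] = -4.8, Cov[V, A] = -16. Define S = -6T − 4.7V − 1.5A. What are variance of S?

variance of S = 2029.117

variance of S = a²·variance of T + b²·variance of V + c²·variance of A + 2ab·Cov[T, V] + 2ac·Cov[T, A] + 2bc·Cov[V, A], with a = -6, b = -4.7, c = -1.5.
= 1558.8 + 691.417 + 90.9 + 0 + (-86.4) + (-225.6)
= 2029.117.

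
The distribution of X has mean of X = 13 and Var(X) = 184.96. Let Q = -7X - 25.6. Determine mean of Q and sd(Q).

mean of Q = -116.6, sd(Q) = 95.2

Q = -7X - 25.6 is linear with a = -7, b = -25.6.
mean of Q = a·mean of X + b = (-7)·13 + (-25.6) = -116.6.
sd(X) = √184.96 = 13.6.
sd(Q) = |a|·sd(X) = |-7|·13.6 = 95.2.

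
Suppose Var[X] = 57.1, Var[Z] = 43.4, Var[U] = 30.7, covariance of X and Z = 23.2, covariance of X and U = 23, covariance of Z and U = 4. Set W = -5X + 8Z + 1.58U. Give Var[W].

Var[W] = a²·Var[X] + b²·Var[Z] + c²·Var[U] + 2ab·covariance of X and Z + 2ac·covariance of X and U + 2bc·covariance of Z and U, with a = -5, b = 8, c = 1.58.
= 1427.5 + 2777.6 + 76.63948 + (-1856) + (-363.4) + 101.12
= 2163.45948.

Var[W] = 2163.45948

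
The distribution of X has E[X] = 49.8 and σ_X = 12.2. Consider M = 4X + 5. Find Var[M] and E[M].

M = 4X + 5 is linear with a = 4, b = 5.
Var[X] = 12.2² = 148.84.
Var[M] = a²·Var[X] = 4²·148.84 = 2381.44 (the additive constant 5 does not affect variance).
E[M] = a·E[X] + b = 4·49.8 + 5 = 204.2.

Var[M] = 2381.44, E[M] = 204.2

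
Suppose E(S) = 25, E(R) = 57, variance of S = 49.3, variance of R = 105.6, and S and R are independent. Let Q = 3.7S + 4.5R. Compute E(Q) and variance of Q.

E(Q) = 3.7·E(S) + 4.5·E(R) = 3.7·25 + 4.5·57 = 349.
variance of Q = a²·variance of S + b²·variance of R + 2ab·Cov[S, R] with a = 3.7, b = 4.5.
Independence gives Cov[S, R] = 0.
= 3.7²·49.3 + 4.5²·105.6 + 2·3.7·4.5·0
= 674.917 + 2138.4 + 0 = 2813.317.

E(Q) = 349, variance of Q = 2813.317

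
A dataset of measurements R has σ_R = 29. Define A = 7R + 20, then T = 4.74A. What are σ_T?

σ_T = 962.22

σ_A = |7|·29 = 203.
σ_T = |4.74|·203 = 962.22.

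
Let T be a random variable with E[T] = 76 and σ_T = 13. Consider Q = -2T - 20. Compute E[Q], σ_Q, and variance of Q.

Q = -2T - 20 is linear with a = -2, b = -20.
E[Q] = a·E[T] + b = (-2)·76 + (-20) = -172.
σ_Q = |a|·σ_T = |-2|·13 = 26.
variance of T = 13² = 169.
variance of Q = a²·variance of T = (-2)²·169 = 676 (the additive constant -20 does not affect variance).

E[Q] = -172, σ_Q = 26, variance of Q = 676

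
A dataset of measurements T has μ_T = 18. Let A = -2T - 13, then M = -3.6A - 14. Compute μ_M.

μ_A = (-2)·18 + (-13) = -49.
μ_M = (-3.6)·(-49) + (-14) = 162.4.

μ_M = 162.4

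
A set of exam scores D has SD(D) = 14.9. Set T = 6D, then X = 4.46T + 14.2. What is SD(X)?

SD(T) = |6|·14.9 = 89.4.
SD(X) = |4.46|·89.4 = 398.724.

SD(X) = 398.724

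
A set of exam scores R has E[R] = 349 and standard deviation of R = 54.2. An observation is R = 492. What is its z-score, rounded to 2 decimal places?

z = (R − E[R]) / standard deviation of R = (492 − 349) / 54.2 ≈ 2.64.

z = 2.64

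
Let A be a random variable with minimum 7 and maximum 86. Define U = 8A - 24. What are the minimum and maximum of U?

min(U) = 32, max(U) = 664

a = 8 > 0, so min(U) = a·min(A)+b = 8·7 + (-24) = 32 and max(U) = 8·86 + (-24) = 664.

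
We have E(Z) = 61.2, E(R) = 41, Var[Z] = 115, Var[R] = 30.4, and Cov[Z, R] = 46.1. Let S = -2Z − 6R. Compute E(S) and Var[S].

E(S) = -368.4, Var[S] = 2660.8

E(S) = (-2)·E(Z) + (-6)·E(R) = (-2)·61.2 + (-6)·41 = -368.4.
Var[S] = a²·Var[Z] + b²·Var[R] + 2ab·Cov[Z, R] with a = -2, b = -6.
= (-2)²·115 + (-6)²·30.4 + 2·(-2)·(-6)·46.1
= 460 + 1094.4 + 1106.4 = 2660.8.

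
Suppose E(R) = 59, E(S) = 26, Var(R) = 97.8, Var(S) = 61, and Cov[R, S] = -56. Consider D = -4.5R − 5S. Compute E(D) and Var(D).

E(D) = -395.5, Var(D) = 985.45

E(D) = (-4.5)·E(R) + (-5)·E(S) = (-4.5)·59 + (-5)·26 = -395.5.
Var(D) = a²·Var(R) + b²·Var(S) + 2ab·Cov[R, S] with a = -4.5, b = -5.
= (-4.5)²·97.8 + (-5)²·61 + 2·(-4.5)·(-5)·(-56)
= 1980.45 + 1525 + (-2520) = 985.45.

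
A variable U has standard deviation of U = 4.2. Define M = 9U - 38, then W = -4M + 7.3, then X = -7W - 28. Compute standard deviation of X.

standard deviation of M = |9|·4.2 = 37.8.
standard deviation of W = |-4|·37.8 = 151.2.
standard deviation of X = |-7|·151.2 = 1058.4.

standard deviation of X = 1058.4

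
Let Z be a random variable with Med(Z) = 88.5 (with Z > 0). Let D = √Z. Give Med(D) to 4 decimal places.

Med(D) = 9.4074

√Z is monotone on this domain, so Med(D) = √(88.5) ≈ 9.4074.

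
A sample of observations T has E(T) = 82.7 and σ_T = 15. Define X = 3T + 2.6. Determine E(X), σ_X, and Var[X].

X = 3T + 2.6 is linear with a = 3, b = 2.6.
E(X) = a·E(T) + b = 3·82.7 + 2.6 = 250.7.
σ_X = |a|·σ_T = |3|·15 = 45.
Var[T] = 15² = 225.
Var[X] = a²·Var[T] = 3²·225 = 2025 (the additive constant 2.6 does not affect variance).

E(X) = 250.7, σ_X = 45, Var[X] = 2025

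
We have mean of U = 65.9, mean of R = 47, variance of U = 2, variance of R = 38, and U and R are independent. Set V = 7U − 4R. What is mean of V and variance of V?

mean of V = 7·mean of U + (-4)·mean of R = 7·65.9 + (-4)·47 = 273.3.
variance of V = a²·variance of U + b²·variance of R + 2ab·Cov(U, R) with a = 7, b = -4.
Independence gives Cov(U, R) = 0.
= 7²·2 + (-4)²·38 + 2·7·(-4)·0
= 98 + 608 + 0 = 706.

mean of V = 273.3, variance of V = 706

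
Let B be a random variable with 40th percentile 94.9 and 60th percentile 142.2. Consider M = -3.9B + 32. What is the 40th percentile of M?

Since a = -3.9 < 0 the transformation is decreasing, reversing order: the 40th percentile of M corresponds to the 60th percentile of B.
So P_{40}(M) = a·P_{60}(B) + b = (-3.9)·142.2 + 32 = -522.58.

40th percentile of M = -522.58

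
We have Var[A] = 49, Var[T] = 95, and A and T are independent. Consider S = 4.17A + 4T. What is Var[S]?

Var[S] = a²·Var[A] + b²·Var[T] + 2ab·Cov(A, T) with a = 4.17, b = 4.
Independence gives Cov(A, T) = 0.
= 4.17²·49 + 4²·95 + 2·4.17·4·0
= 852.0561 + 1520 + 0 = 2372.0561.

Var[S] = 2372.0561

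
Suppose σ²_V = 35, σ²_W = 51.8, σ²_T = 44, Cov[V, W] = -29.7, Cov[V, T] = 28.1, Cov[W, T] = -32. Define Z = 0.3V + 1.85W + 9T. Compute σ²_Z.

σ²_Z = a²·σ²_V + b²·σ²_W + c²·σ²_T + 2ab·Cov[V, W] + 2ac·Cov[V, T] + 2bc·Cov[W, T], with a = 0.3, b = 1.85, c = 9.
= 3.15 + 177.2855 + 3564 + (-32.967) + 151.74 + (-1065.6)
= 2797.6085.

σ²_Z = 2797.6085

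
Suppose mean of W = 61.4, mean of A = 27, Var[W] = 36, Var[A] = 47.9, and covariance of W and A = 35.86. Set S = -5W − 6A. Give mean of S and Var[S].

mean of S = (-5)·mean of W + (-6)·mean of A = (-5)·61.4 + (-6)·27 = -469.
Var[S] = a²·Var[W] + b²·Var[A] + 2ab·covariance of W and A with a = -5, b = -6.
= (-5)²·36 + (-6)²·47.9 + 2·(-5)·(-6)·35.86
= 900 + 1724.4 + 2151.6 = 4776.

mean of S = -469, Var[S] = 4776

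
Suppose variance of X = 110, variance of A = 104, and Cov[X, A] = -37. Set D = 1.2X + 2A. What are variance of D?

variance of D = a²·variance of X + b²·variance of A + 2ab·Cov[X, A] with a = 1.2, b = 2.
= 1.2²·110 + 2²·104 + 2·1.2·2·(-37)
= 158.4 + 416 + (-177.6) = 396.8.

variance of D = 396.8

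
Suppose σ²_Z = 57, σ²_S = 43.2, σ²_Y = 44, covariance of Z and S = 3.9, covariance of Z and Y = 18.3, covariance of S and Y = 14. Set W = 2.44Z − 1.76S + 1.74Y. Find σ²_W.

σ²_W = a²·σ²_Z + b²·σ²_S + c²·σ²_Y + 2ab·covariance of Z and S + 2ac·covariance of Z and Y + 2bc·covariance of S and Y, with a = 2.44, b = -1.76, c = 1.74.
= 339.3552 + 133.81632 + 133.2144 + (-33.49632) + 155.38896 + (-85.7472)
= 642.53136.

σ²_W = 642.53136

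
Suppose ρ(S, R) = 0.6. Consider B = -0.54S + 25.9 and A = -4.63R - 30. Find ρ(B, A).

ρ(B, A) = 0.6

Linear rescalings preserve correlation up to sign; here the slopes -0.54 and -4.63 have the same sign, so ρ(B, A) = ρ(S, R) = 0.6.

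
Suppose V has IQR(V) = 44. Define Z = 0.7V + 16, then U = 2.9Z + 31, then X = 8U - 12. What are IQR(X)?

IQR(X) = 714.56

IQR(Z) = |0.7|·44 = 30.8.
IQR(U) = |2.9|·30.8 = 89.32.
IQR(X) = |8|·89.32 = 714.56.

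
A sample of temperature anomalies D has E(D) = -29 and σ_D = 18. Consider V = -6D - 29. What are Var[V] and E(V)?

V = -6D - 29 is linear with a = -6, b = -29.
Var[D] = 18² = 324.
Var[V] = a²·Var[D] = (-6)²·324 = 11664 (the additive constant -29 does not affect variance).
E(V) = a·E(D) + b = (-6)·(-29) + (-29) = 145.

Var[V] = 11664, E(V) = 145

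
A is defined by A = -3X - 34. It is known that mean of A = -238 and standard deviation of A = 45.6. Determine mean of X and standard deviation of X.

mean of X = 68, standard deviation of X = 15.2

From A = -3X - 34: mean of A = a·mean of X + b, so mean of X = (mean of A − b)/a = (-238 − (-34))/(-3) = 68.
standard deviation of A = |a|·standard deviation of X, so standard deviation of X = 45.6/|-3| = 15.2.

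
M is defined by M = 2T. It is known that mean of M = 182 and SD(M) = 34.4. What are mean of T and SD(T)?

From M = 2T: mean of M = a·mean of T + b, so mean of T = (mean of M − b)/a = (182 − 0)/2 = 91.
SD(M) = |a|·SD(T), so SD(T) = 34.4/|2| = 17.2.

mean of T = 91, SD(T) = 17.2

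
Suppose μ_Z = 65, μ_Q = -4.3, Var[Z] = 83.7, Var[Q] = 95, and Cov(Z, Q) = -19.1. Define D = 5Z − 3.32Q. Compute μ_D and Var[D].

μ_D = 339.276, Var[D] = 3773.748

μ_D = 5·μ_Z + (-3.32)·μ_Q = 5·65 + (-3.32)·(-4.3) = 339.276.
Var[D] = a²·Var[Z] + b²·Var[Q] + 2ab·Cov(Z, Q) with a = 5, b = -3.32.
= 5²·83.7 + (-3.32)²·95 + 2·5·(-3.32)·(-19.1)
= 2092.5 + 1047.128 + 634.12 = 3773.748.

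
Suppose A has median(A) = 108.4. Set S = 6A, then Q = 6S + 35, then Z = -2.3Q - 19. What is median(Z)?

median(S) = 6·108.4 = 650.4.
median(Q) = 6·650.4 + 35 = 3937.4.
median(Z) = (-2.3)·3937.4 + (-19) = -9075.02.

median(Z) = -9075.02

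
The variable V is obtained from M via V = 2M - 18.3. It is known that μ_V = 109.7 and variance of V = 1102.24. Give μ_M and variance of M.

From V = 2M - 18.3: μ_V = a·μ_M + b, so μ_M = (μ_V − b)/a = (109.7 − (-18.3))/2 = 64.
variance of V = a²·variance of M, so variance of M = 1102.24/2² = 275.56.

μ_M = 64, variance of M = 275.56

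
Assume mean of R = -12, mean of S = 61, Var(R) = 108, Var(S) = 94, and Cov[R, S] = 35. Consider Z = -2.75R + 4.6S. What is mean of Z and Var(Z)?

mean of Z = 313.6, Var(Z) = 1920.29

mean of Z = (-2.75)·mean of R + 4.6·mean of S = (-2.75)·(-12) + 4.6·61 = 313.6.
Var(Z) = a²·Var(R) + b²·Var(S) + 2ab·Cov[R, S] with a = -2.75, b = 4.6.
= (-2.75)²·108 + 4.6²·94 + 2·(-2.75)·4.6·35
= 816.75 + 1989.04 + (-885.5) = 1920.29.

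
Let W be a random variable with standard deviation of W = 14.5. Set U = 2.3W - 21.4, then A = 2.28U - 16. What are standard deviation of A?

standard deviation of U = |2.3|·14.5 = 33.35.
standard deviation of A = |2.28|·33.35 = 76.038.

standard deviation of A = 76.038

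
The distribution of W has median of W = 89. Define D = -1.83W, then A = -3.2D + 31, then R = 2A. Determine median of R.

median of D = (-1.83)·89 = -162.87.
median of A = (-3.2)·(-162.87) + 31 = 552.184.
median of R = 2·552.184 = 1104.368.

median of R = 1104.368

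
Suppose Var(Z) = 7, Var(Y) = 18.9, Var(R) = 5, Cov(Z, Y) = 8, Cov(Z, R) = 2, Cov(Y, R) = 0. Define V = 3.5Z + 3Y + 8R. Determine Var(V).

Var(V) = a²·Var(Z) + b²·Var(Y) + c²·Var(R) + 2ab·Cov(Z, Y) + 2ac·Cov(Z, R) + 2bc·Cov(Y, R), with a = 3.5, b = 3, c = 8.
= 85.75 + 170.1 + 320 + 168 + 112 + 0
= 855.85.

Var(V) = 855.85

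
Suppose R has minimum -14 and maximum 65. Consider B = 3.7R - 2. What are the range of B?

Range of R = 65 − (-14) = 79.
Range(B) = |a|·Range(R) = |3.7|·79 = 292.3.

Range(B) = 292.3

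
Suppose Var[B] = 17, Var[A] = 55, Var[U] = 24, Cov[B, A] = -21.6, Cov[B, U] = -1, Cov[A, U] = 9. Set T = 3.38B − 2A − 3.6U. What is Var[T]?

Var[T] = a²·Var[B] + b²·Var[A] + c²·Var[U] + 2ab·Cov[B, A] + 2ac·Cov[B, U] + 2bc·Cov[A, U], with a = 3.38, b = -2, c = -3.6.
= 194.2148 + 220 + 311.04 + 292.032 + 24.336 + 129.6
= 1171.2228.

Var[T] = 1171.2228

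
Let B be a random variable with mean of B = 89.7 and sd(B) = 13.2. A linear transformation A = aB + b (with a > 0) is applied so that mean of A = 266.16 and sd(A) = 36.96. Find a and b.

a = 2.8, b = 15

sd(A) = a·sd(B) (a > 0), so a = 36.96/13.2 = 2.8.
mean of A = a·mean of B + b, so b = 266.16 − 2.8·89.7 = 15.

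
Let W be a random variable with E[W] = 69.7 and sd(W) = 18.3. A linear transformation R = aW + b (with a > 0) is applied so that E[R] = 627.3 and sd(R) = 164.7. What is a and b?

a = 9, b = 0

sd(R) = a·sd(W) (a > 0), so a = 164.7/18.3 = 9.
E[R] = a·E[W] + b, so b = 627.3 − 9·69.7 = 0.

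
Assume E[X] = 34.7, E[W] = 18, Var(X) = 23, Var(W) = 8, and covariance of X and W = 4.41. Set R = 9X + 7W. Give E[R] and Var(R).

E[R] = 438.3, Var(R) = 2810.66

E[R] = 9·E[X] + 7·E[W] = 9·34.7 + 7·18 = 438.3.
Var(R) = a²·Var(X) + b²·Var(W) + 2ab·covariance of X and W with a = 9, b = 7.
= 9²·23 + 7²·8 + 2·9·7·4.41
= 1863 + 392 + 555.66 = 2810.66.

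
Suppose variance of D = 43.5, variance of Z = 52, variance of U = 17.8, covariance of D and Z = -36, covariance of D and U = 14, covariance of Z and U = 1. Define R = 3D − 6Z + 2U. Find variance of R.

variance of R = 3774.7

variance of R = a²·variance of D + b²·variance of Z + c²·variance of U + 2ab·covariance of D and Z + 2ac·covariance of D and U + 2bc·covariance of Z and U, with a = 3, b = -6, c = 2.
= 391.5 + 1872 + 71.2 + 1296 + 168 + (-24)
= 3774.7.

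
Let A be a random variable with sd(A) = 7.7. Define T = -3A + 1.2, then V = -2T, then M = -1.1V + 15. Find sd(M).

sd(M) = 50.82

sd(T) = |-3|·7.7 = 23.1.
sd(V) = |-2|·23.1 = 46.2.
sd(M) = |-1.1|·46.2 = 50.82.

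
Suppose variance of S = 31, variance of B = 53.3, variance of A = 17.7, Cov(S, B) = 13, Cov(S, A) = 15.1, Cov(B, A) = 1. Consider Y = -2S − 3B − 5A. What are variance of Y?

variance of Y = 1534.2

variance of Y = a²·variance of S + b²·variance of B + c²·variance of A + 2ab·Cov(S, B) + 2ac·Cov(S, A) + 2bc·Cov(B, A), with a = -2, b = -3, c = -5.
= 124 + 479.7 + 442.5 + 156 + 302 + 30
= 1534.2.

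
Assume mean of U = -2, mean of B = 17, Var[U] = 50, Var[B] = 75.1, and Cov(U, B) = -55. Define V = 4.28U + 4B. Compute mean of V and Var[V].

mean of V = 59.44, Var[V] = 234.32

mean of V = 4.28·mean of U + 4·mean of B = 4.28·(-2) + 4·17 = 59.44.
Var[V] = a²·Var[U] + b²·Var[B] + 2ab·Cov(U, B) with a = 4.28, b = 4.
= 4.28²·50 + 4²·75.1 + 2·4.28·4·(-55)
= 915.92 + 1201.6 + (-1883.2) = 234.32.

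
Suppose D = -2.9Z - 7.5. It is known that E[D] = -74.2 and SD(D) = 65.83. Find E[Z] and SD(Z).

From D = -2.9Z - 7.5: E[D] = a·E[Z] + b, so E[Z] = (E[D] − b)/a = (-74.2 − (-7.5))/(-2.9) = 23.
SD(D) = |a|·SD(Z), so SD(Z) = 65.83/|-2.9| = 22.7.

E[Z] = 23, SD(Z) = 22.7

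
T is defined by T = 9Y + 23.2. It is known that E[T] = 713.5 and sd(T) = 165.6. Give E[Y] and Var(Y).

E[Y] = 76.7, Var(Y) = 338.56

From T = 9Y + 23.2: E[T] = a·E[Y] + b, so E[Y] = (E[T] − b)/a = (713.5 − 23.2)/9 = 76.7.
Var(T) = 165.6² = 27423.36.
Var(T) = a²·Var(Y), so Var(Y) = 27423.36/9² = 338.56.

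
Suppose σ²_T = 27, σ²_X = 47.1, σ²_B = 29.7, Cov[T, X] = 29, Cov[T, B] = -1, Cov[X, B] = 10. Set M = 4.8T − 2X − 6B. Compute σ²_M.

σ²_M = 1620.48

σ²_M = a²·σ²_T + b²·σ²_X + c²·σ²_B + 2ab·Cov[T, X] + 2ac·Cov[T, B] + 2bc·Cov[X, B], with a = 4.8, b = -2, c = -6.
= 622.08 + 188.4 + 1069.2 + (-556.8) + 57.6 + 240
= 1620.48.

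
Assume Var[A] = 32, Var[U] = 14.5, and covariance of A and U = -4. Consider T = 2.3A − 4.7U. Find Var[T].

Var[T] = a²·Var[A] + b²·Var[U] + 2ab·covariance of A and U with a = 2.3, b = -4.7.
= 2.3²·32 + (-4.7)²·14.5 + 2·2.3·(-4.7)·(-4)
= 169.28 + 320.305 + 86.48 = 576.065.

Var[T] = 576.065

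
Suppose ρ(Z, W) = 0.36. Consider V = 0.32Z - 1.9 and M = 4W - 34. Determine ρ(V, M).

ρ(V, M) = 0.36

Linear rescalings preserve correlation up to sign; here the slopes 0.32 and 4 have the same sign, so ρ(V, M) = ρ(Z, W) = 0.36.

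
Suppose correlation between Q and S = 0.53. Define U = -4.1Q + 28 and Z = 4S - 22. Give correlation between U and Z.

correlation between U and Z = -0.53

Linear rescalings preserve |correlation|; the slopes -4.1 and 4 have opposite signs, so the correlation flips sign: correlation between U and Z = −correlation between Q and S = -0.53.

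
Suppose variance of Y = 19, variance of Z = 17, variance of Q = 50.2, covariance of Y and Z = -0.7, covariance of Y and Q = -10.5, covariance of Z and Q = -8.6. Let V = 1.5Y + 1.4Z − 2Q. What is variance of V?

variance of V = 385.09

variance of V = a²·variance of Y + b²·variance of Z + c²·variance of Q + 2ab·covariance of Y and Z + 2ac·covariance of Y and Q + 2bc·covariance of Z and Q, with a = 1.5, b = 1.4, c = -2.
= 42.75 + 33.32 + 200.8 + (-2.94) + 63 + 48.16
= 385.09.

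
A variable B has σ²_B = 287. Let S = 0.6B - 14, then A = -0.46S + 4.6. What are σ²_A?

σ²_A = 21.862512

σ²_S = 0.6²·287 = 103.32.
σ²_A = (-0.46)²·103.32 = 21.862512.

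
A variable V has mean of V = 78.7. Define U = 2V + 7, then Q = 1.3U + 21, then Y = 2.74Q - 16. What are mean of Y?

mean of U = 2·78.7 + 7 = 164.4.
mean of Q = 1.3·164.4 + 21 = 234.72.
mean of Y = 2.74·234.72 + (-16) = 627.1328.

mean of Y = 627.1328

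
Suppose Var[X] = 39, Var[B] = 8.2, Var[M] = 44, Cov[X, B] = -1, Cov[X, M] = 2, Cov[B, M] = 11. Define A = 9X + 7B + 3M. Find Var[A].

Var[A] = 4400.8

Var[A] = a²·Var[X] + b²·Var[B] + c²·Var[M] + 2ab·Cov[X, B] + 2ac·Cov[X, M] + 2bc·Cov[B, M], with a = 9, b = 7, c = 3.
= 3159 + 401.8 + 396 + (-126) + 108 + 462
= 4400.8.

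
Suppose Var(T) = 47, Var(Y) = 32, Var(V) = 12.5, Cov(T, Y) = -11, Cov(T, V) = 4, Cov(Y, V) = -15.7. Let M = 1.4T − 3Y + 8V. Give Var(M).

Var(M) = 2115.72

Var(M) = a²·Var(T) + b²·Var(Y) + c²·Var(V) + 2ab·Cov(T, Y) + 2ac·Cov(T, V) + 2bc·Cov(Y, V), with a = 1.4, b = -3, c = 8.
= 92.12 + 288 + 800 + 92.4 + 89.6 + 753.6
= 2115.72.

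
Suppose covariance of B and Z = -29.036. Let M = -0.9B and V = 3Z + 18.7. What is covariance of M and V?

covariance of M and V = 78.3972

covariance of M and V = a·c·covariance of B and Z = (-0.9)·3·(-29.036) = 78.3972. Additive constants drop out.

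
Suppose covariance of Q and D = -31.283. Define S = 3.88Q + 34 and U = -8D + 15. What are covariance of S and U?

covariance of S and U = 971.02432

covariance of S and U = a·c·covariance of Q and D = 3.88·(-8)·(-31.283) = 971.02432. Additive constants drop out.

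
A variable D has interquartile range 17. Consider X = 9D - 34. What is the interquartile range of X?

IQR(X) = 153

Under X = aD + b, IQR(X) = |a|·IQR(D) = |9|·17 = 153 (shifts cancel; spread scales by |a|).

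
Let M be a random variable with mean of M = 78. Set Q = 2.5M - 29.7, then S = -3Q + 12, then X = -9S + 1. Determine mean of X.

mean of Q = 2.5·78 + (-29.7) = 165.3.
mean of S = (-3)·165.3 + 12 = -483.9.
mean of X = (-9)·(-483.9) + 1 = 4356.1.

mean of X = 4356.1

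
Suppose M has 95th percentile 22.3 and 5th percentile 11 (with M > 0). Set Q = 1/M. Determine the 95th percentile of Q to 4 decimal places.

95th percentile of Q = 0.0909

1/M is decreasing on M > 0, so percentile order reverses: P_{95}(Q) uses P_{5}(M) = 11.
P_{95}(Q) = 1/11 ≈ 0.0909.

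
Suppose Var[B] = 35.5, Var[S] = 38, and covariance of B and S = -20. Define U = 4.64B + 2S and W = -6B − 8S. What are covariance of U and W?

By bilinearity, covariance of U and W = ac·Var[B] + bd·Var[S] + (ad+bc)·covariance of B and S, with a=4.64, b=2, c=-6, d=-8.
ac·Var[B] = 4.64·(-6)·35.5 = -988.32
bd·Var[S] = 2·(-8)·38 = -608
(ad+bc)·covariance of B and S = (-49.12)·(-20) = 982.4
covariance of U and W = -988.32 + (-608) + 982.4 = -613.92.

covariance of U and W = -613.92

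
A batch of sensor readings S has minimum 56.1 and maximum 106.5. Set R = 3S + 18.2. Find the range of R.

Range(R) = 151.2

Range of S = 106.5 − 56.1 = 50.4.
Range(R) = |a|·Range(S) = |3|·50.4 = 151.2.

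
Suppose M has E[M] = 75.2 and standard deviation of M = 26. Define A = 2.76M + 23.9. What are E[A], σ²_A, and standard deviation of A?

E[A] = 231.452, σ²_A = 5149.4976, standard deviation of A = 71.76

A = 2.76M + 23.9 is linear with a = 2.76, b = 23.9.
E[A] = a·E[M] + b = 2.76·75.2 + 23.9 = 231.452.
σ²_M = 26² = 676.
σ²_A = a²·σ²_M = 2.76²·676 = 5149.4976 (the additive constant 23.9 does not affect variance).
standard deviation of A = |a|·standard deviation of M = |2.76|·26 = 71.76.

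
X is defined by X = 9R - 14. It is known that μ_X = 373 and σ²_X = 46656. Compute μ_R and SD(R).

From X = 9R - 14: μ_X = a·μ_R + b, so μ_R = (μ_X − b)/a = (373 − (-14))/9 = 43.
SD(X) = √46656 = 216.
SD(X) = |a|·SD(R), so SD(R) = 216/|9| = 24.

μ_R = 43, SD(R) = 24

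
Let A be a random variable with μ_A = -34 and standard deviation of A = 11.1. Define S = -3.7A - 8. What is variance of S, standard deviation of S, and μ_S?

variance of S = 1686.7449, standard deviation of S = 41.07, μ_S = 117.8

S = -3.7A - 8 is linear with a = -3.7, b = -8.
variance of A = 11.1² = 123.21.
variance of S = a²·variance of A = (-3.7)²·123.21 = 1686.7449 (the additive constant -8 does not affect variance).
standard deviation of S = |a|·standard deviation of A = |-3.7|·11.1 = 41.07.
μ_S = a·μ_A + b = (-3.7)·(-34) + (-8) = 117.8.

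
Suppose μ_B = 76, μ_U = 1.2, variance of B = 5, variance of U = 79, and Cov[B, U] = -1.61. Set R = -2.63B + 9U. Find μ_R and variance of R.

μ_R = (-2.63)·μ_B + 9·μ_U = (-2.63)·76 + 9·1.2 = -189.08.
variance of R = a²·variance of B + b²·variance of U + 2ab·Cov[B, U] with a = -2.63, b = 9.
= (-2.63)²·5 + 9²·79 + 2·(-2.63)·9·(-1.61)
= 34.5845 + 6399 + 76.2174 = 6509.8019.

μ_R = -189.08, variance of R = 6509.8019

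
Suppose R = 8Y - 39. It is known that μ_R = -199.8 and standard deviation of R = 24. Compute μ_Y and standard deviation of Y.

μ_Y = -20.1, standard deviation of Y = 3

From R = 8Y - 39: μ_R = a·μ_Y + b, so μ_Y = (μ_R − b)/a = (-199.8 − (-39))/8 = -20.1.
standard deviation of R = |a|·standard deviation of Y, so standard deviation of Y = 24/|8| = 3.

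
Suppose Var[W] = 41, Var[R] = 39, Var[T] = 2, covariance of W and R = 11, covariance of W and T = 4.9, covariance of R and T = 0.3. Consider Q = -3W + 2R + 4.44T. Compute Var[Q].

Var[Q] = 307.2192

Var[Q] = a²·Var[W] + b²·Var[R] + c²·Var[T] + 2ab·covariance of W and R + 2ac·covariance of W and T + 2bc·covariance of R and T, with a = -3, b = 2, c = 4.44.
= 369 + 156 + 39.4272 + (-132) + (-130.536) + 5.328
= 307.2192.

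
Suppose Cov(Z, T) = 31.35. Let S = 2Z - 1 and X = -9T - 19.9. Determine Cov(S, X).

Cov(S, X) = -564.3

Cov(S, X) = a·c·Cov(Z, T) = 2·(-9)·31.35 = -564.3. Additive constants drop out.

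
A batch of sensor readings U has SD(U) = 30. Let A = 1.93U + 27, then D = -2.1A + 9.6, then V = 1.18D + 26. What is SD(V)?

SD(V) = 143.4762

SD(A) = |1.93|·30 = 57.9.
SD(D) = |-2.1|·57.9 = 121.59.
SD(V) = |1.18|·121.59 = 143.4762.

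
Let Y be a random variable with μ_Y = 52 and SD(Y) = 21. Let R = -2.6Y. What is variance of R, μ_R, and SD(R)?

R = -2.6Y is linear with a = -2.6, b = 0.
variance of Y = 21² = 441.
variance of R = a²·variance of Y = (-2.6)²·441 = 2981.16.
μ_R = a·μ_Y + b = (-2.6)·52 = -135.2.
SD(R) = |a|·SD(Y) = |-2.6|·21 = 54.6.

variance of R = 2981.16, μ_R = -135.2, SD(R) = 54.6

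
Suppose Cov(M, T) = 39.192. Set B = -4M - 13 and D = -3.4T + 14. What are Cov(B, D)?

Cov(B, D) = a·c·Cov(M, T) = (-4)·(-3.4)·39.192 = 533.0112. Additive constants drop out.

Cov(B, D) = 533.0112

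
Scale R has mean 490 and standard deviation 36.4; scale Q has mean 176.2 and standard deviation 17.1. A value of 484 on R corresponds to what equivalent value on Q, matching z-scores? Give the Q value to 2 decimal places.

Q = 173.38

z = (484 − 490)/36.4 ≈ -0.1648.
Q = 176.2 + z·17.1 = 176.2 + (484 − 490)·17.1/36.4 ≈ 173.38.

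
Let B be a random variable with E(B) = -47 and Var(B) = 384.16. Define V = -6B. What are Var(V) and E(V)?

V = -6B is linear with a = -6, b = 0.
Var(V) = a²·Var(B) = (-6)²·384.16 = 13829.76.
E(V) = a·E(B) + b = (-6)·(-47) = 282.

Var(V) = 13829.76, E(V) = 282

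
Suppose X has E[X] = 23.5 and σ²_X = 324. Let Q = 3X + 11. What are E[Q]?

Q = 3X + 11 is linear with a = 3, b = 11.
E[Q] = a·E[X] + b = 3·23.5 + 11 = 81.5.

E[Q] = 81.5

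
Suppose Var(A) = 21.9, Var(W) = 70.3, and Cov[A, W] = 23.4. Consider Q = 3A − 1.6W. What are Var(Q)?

Var(Q) = 152.428

Var(Q) = a²·Var(A) + b²·Var(W) + 2ab·Cov[A, W] with a = 3, b = -1.6.
= 3²·21.9 + (-1.6)²·70.3 + 2·3·(-1.6)·23.4
= 197.1 + 179.968 + (-224.64) = 152.428.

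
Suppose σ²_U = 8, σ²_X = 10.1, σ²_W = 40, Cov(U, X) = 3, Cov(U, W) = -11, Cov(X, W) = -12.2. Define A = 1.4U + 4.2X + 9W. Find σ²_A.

σ²_A = a²·σ²_U + b²·σ²_X + c²·σ²_W + 2ab·Cov(U, X) + 2ac·Cov(U, W) + 2bc·Cov(X, W), with a = 1.4, b = 4.2, c = 9.
= 15.68 + 178.164 + 3240 + 35.28 + (-277.2) + (-922.32)
= 2269.604.

σ²_A = 2269.604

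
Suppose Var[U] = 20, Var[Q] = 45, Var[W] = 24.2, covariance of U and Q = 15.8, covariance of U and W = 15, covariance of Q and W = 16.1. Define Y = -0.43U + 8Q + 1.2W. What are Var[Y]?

Var[Y] = a²·Var[U] + b²·Var[Q] + c²·Var[W] + 2ab·covariance of U and Q + 2ac·covariance of U and W + 2bc·covariance of Q and W, with a = -0.43, b = 8, c = 1.2.
= 3.698 + 2880 + 34.848 + (-108.704) + (-15.48) + 309.12
= 3103.482.

Var[Y] = 3103.482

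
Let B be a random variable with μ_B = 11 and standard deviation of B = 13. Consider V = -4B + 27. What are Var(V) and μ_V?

Var(V) = 2704, μ_V = -17

V = -4B + 27 is linear with a = -4, b = 27.
Var(B) = 13² = 169.
Var(V) = a²·Var(B) = (-4)²·169 = 2704 (the additive constant 27 does not affect variance).
μ_V = a·μ_B + b = (-4)·11 + 27 = -17.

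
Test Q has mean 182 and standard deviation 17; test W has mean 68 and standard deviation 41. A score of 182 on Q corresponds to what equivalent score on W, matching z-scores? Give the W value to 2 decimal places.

z = (182 − 182)/17 = 0.
W = 68 + z·41 = 68 + (182 − 182)·41/17 = 68.00.

W = 68.00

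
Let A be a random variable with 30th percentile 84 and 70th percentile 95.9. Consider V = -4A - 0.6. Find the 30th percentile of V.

Since a = -4 < 0 the transformation is decreasing, reversing order: the 30th percentile of V corresponds to the 70th percentile of A.
So P_{30}(V) = a·P_{70}(A) + b = (-4)·95.9 + (-0.6) = -384.2.

30th percentile of V = -384.2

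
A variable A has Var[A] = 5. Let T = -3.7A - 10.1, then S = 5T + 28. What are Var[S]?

Var[S] = 1711.25

Var[T] = (-3.7)²·5 = 68.45.
Var[S] = 5²·68.45 = 1711.25.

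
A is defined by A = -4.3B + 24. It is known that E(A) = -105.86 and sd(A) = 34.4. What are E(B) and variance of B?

From A = -4.3B + 24: E(A) = a·E(B) + b, so E(B) = (E(A) − b)/a = (-105.86 − 24)/(-4.3) = 30.2.
variance of A = 34.4² = 1183.36.
variance of A = a²·variance of B, so variance of B = 1183.36/(-4.3)² = 64.

E(B) = 30.2, variance of B = 64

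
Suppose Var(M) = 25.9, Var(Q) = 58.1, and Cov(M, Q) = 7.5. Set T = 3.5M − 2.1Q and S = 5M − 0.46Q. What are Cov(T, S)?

By bilinearity, Cov(T, S) = ac·Var(M) + bd·Var(Q) + (ad+bc)·Cov(M, Q), with a=3.5, b=-2.1, c=5, d=-0.46.
ac·Var(M) = 3.5·5·25.9 = 453.25
bd·Var(Q) = (-2.1)·(-0.46)·58.1 = 56.1246
(ad+bc)·Cov(M, Q) = (-12.11)·7.5 = -90.825
Cov(T, S) = 453.25 + 56.1246 + (-90.825) = 418.5496.

Cov(T, S) = 418.5496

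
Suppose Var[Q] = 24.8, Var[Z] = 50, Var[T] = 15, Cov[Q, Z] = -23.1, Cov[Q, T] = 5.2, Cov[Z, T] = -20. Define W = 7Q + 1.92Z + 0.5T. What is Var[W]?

Var[W] = 780.342

Var[W] = a²·Var[Q] + b²·Var[Z] + c²·Var[T] + 2ab·Cov[Q, Z] + 2ac·Cov[Q, T] + 2bc·Cov[Z, T], with a = 7, b = 1.92, c = 0.5.
= 1215.2 + 184.32 + 3.75 + (-620.928) + 36.4 + (-38.4)
= 780.342.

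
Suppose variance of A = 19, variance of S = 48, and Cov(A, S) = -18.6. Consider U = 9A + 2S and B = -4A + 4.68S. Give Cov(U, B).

Cov(U, B) = -869.352

By bilinearity, Cov(U, B) = ac·variance of A + bd·variance of S + (ad+bc)·Cov(A, S), with a=9, b=2, c=-4, d=4.68.
ac·variance of A = 9·(-4)·19 = -684
bd·variance of S = 2·4.68·48 = 449.28
(ad+bc)·Cov(A, S) = (34.12)·(-18.6) = -634.632
Cov(U, B) = -684 + 449.28 + (-634.632) = -869.352.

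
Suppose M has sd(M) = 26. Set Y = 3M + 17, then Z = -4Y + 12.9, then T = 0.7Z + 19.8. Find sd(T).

sd(T) = 218.4

sd(Y) = |3|·26 = 78.
sd(Z) = |-4|·78 = 312.
sd(T) = |0.7|·312 = 218.4.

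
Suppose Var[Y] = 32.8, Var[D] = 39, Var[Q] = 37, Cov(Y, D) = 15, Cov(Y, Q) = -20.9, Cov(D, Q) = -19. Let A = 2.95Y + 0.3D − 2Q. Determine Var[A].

Var[A] = 732.922

Var[A] = a²·Var[Y] + b²·Var[D] + c²·Var[Q] + 2ab·Cov(Y, D) + 2ac·Cov(Y, Q) + 2bc·Cov(D, Q), with a = 2.95, b = 0.3, c = -2.
= 285.442 + 3.51 + 148 + 26.55 + 246.62 + 22.8
= 732.922.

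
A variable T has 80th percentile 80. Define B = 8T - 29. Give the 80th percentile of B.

Since a = 8 > 0 the transformation is increasing, so the 80th percentile of B = a·(P_{80} of T) + b = 8·80 + (-29) = 611.

80th percentile of B = 611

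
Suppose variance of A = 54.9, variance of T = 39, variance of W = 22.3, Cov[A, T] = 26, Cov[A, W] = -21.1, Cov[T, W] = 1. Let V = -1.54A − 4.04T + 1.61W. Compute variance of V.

variance of V = 1239.69215

variance of V = a²·variance of A + b²·variance of T + c²·variance of W + 2ab·Cov[A, T] + 2ac·Cov[A, W] + 2bc·Cov[T, W], with a = -1.54, b = -4.04, c = 1.61.
= 130.20084 + 636.5424 + 57.80383 + 323.5232 + 104.63068 + (-13.0088)
= 1239.69215.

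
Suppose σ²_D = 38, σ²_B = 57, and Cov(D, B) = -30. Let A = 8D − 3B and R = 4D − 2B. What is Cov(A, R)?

Cov(A, R) = 2398

By bilinearity, Cov(A, R) = ac·σ²_D + bd·σ²_B + (ad+bc)·Cov(D, B), with a=8, b=-3, c=4, d=-2.
ac·σ²_D = 8·4·38 = 1216
bd·σ²_B = (-3)·(-2)·57 = 342
(ad+bc)·Cov(D, B) = (-28)·(-30) = 840
Cov(A, R) = 1216 + 342 + 840 = 2398.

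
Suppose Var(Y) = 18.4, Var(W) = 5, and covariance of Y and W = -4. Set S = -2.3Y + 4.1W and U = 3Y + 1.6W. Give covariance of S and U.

covariance of S and U = -128.64

By bilinearity, covariance of S and U = ac·Var(Y) + bd·Var(W) + (ad+bc)·covariance of Y and W, with a=-2.3, b=4.1, c=3, d=1.6.
ac·Var(Y) = (-2.3)·3·18.4 = -126.96
bd·Var(W) = 4.1·1.6·5 = 32.8
(ad+bc)·covariance of Y and W = (8.62)·(-4) = -34.48
covariance of S and U = -126.96 + 32.8 + (-34.48) = -128.64.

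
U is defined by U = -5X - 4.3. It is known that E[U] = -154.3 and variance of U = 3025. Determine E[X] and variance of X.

From U = -5X - 4.3: E[U] = a·E[X] + b, so E[X] = (E[U] − b)/a = (-154.3 − (-4.3))/(-5) = 30.
variance of U = a²·variance of X, so variance of X = 3025/(-5)² = 121.

E[X] = 30, variance of X = 121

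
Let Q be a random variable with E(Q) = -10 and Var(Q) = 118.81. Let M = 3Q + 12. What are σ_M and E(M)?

σ_M = 32.7, E(M) = -18

M = 3Q + 12 is linear with a = 3, b = 12.
σ_Q = √118.81 = 10.9.
σ_M = |a|·σ_Q = |3|·10.9 = 32.7.
E(M) = a·E(Q) + b = 3·(-10) + 12 = -18.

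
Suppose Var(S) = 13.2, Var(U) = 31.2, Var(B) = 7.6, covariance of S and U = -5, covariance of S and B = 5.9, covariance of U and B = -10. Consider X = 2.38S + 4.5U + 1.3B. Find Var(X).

Var(X) = 531.82328

Var(X) = a²·Var(S) + b²·Var(U) + c²·Var(B) + 2ab·covariance of S and U + 2ac·covariance of S and B + 2bc·covariance of U and B, with a = 2.38, b = 4.5, c = 1.3.
= 74.77008 + 631.8 + 12.844 + (-107.1) + 36.5092 + (-117)
= 531.82328.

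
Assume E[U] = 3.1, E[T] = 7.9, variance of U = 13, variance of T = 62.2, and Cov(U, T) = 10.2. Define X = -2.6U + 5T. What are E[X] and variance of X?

E[X] = 31.44, variance of X = 1377.68

E[X] = (-2.6)·E[U] + 5·E[T] = (-2.6)·3.1 + 5·7.9 = 31.44.
variance of X = a²·variance of U + b²·variance of T + 2ab·Cov(U, T) with a = -2.6, b = 5.
= (-2.6)²·13 + 5²·62.2 + 2·(-2.6)·5·10.2
= 87.88 + 1555 + (-265.2) = 1377.68.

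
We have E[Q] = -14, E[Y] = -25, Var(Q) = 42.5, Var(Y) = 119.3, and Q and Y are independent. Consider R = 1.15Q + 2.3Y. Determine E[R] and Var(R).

E[R] = -73.6, Var(R) = 687.30325

E[R] = 1.15·E[Q] + 2.3·E[Y] = 1.15·(-14) + 2.3·(-25) = -73.6.
Var(R) = a²·Var(Q) + b²·Var(Y) + 2ab·covariance of Q and Y with a = 1.15, b = 2.3.
Independence gives covariance of Q and Y = 0.
= 1.15²·42.5 + 2.3²·119.3 + 2·1.15·2.3·0
= 56.20625 + 631.097 + 0 = 687.30325.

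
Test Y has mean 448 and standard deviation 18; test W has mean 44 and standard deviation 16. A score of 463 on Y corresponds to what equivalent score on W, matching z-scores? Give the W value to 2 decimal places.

z = (463 − 448)/18 ≈ 0.8333.
W = 44 + z·16 = 44 + (463 − 448)·16/18 ≈ 57.33.

W = 57.33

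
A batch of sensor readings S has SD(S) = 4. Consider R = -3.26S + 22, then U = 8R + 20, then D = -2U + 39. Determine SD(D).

SD(R) = |-3.26|·4 = 13.04.
SD(U) = |8|·13.04 = 104.32.
SD(D) = |-2|·104.32 = 208.64.

SD(D) = 208.64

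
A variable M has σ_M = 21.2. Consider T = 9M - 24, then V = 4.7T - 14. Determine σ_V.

σ_V = 896.76

σ_T = |9|·21.2 = 190.8.
σ_V = |4.7|·190.8 = 896.76.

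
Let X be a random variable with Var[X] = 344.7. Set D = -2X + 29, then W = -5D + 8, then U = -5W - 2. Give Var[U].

Var[U] = 861750

Var[D] = (-2)²·344.7 = 1378.8.
Var[W] = (-5)²·1378.8 = 34470.
Var[U] = (-5)²·34470 = 861750.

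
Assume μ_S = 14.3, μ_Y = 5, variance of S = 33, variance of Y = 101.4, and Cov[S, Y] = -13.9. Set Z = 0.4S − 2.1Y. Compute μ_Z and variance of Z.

μ_Z = 0.4·μ_S + (-2.1)·μ_Y = 0.4·14.3 + (-2.1)·5 = -4.78.
variance of Z = a²·variance of S + b²·variance of Y + 2ab·Cov[S, Y] with a = 0.4, b = -2.1.
= 0.4²·33 + (-2.1)²·101.4 + 2·0.4·(-2.1)·(-13.9)
= 5.28 + 447.174 + 23.352 = 475.806.

μ_Z = -4.78, variance of Z = 475.806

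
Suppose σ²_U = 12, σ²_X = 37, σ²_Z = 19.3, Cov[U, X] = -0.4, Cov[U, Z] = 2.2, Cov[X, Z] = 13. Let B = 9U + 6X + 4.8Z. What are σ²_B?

σ²_B = 3644.352

σ²_B = a²·σ²_U + b²·σ²_X + c²·σ²_Z + 2ab·Cov[U, X] + 2ac·Cov[U, Z] + 2bc·Cov[X, Z], with a = 9, b = 6, c = 4.8.
= 972 + 1332 + 444.672 + (-43.2) + 190.08 + 748.8
= 3644.352.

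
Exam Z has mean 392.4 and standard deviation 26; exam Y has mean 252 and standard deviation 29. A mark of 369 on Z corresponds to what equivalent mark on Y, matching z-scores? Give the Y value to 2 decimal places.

z = (369 − 392.4)/26 = -0.9.
Y = 252 + z·29 = 252 + (369 − 392.4)·29/26 = 225.90.

Y = 225.90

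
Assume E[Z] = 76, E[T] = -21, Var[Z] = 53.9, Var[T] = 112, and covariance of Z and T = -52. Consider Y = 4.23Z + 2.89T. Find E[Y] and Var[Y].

E[Y] = 4.23·E[Z] + 2.89·E[T] = 4.23·76 + 2.89·(-21) = 260.79.
Var[Y] = a²·Var[Z] + b²·Var[T] + 2ab·covariance of Z and T with a = 4.23, b = 2.89.
= 4.23²·53.9 + 2.89²·112 + 2·4.23·2.89·(-52)
= 964.42731 + 935.4352 + (-1271.3688) = 628.49371.

E[Y] = 260.79, Var[Y] = 628.49371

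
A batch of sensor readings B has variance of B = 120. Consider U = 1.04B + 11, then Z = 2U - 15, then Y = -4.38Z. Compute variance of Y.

variance of U = 1.04²·120 = 129.792.
variance of Z = 2²·129.792 = 519.168.
variance of Y = (-4.38)²·519.168 = 9959.9265792.

variance of Y = 9959.9265792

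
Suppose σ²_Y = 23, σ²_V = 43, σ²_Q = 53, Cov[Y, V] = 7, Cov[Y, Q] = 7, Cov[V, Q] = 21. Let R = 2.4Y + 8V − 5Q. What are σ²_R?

σ²_R = a²·σ²_Y + b²·σ²_V + c²·σ²_Q + 2ab·Cov[Y, V] + 2ac·Cov[Y, Q] + 2bc·Cov[V, Q], with a = 2.4, b = 8, c = -5.
= 132.48 + 2752 + 1325 + 268.8 + (-168) + (-1680)
= 2630.28.

σ²_R = 2630.28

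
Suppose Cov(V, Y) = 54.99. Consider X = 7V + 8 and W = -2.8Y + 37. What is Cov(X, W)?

Cov(X, W) = a·c·Cov(V, Y) = 7·(-2.8)·54.99 = -1077.804. Additive constants drop out.

Cov(X, W) = -1077.804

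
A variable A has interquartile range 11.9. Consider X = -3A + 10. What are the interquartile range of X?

IQR(X) = 35.7

Under X = aA + b, IQR(X) = |a|·IQR(A) = |-3|·11.9 = 35.7 (shifts cancel; spread scales by |a|).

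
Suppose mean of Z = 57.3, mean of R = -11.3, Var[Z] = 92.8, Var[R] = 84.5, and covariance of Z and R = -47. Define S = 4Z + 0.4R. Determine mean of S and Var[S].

mean of S = 224.68, Var[S] = 1347.92

mean of S = 4·mean of Z + 0.4·mean of R = 4·57.3 + 0.4·(-11.3) = 224.68.
Var[S] = a²·Var[Z] + b²·Var[R] + 2ab·covariance of Z and R with a = 4, b = 0.4.
= 4²·92.8 + 0.4²·84.5 + 2·4·0.4·(-47)
= 1484.8 + 13.52 + (-150.4) = 1347.92.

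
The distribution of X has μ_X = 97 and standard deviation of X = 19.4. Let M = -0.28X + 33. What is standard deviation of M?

standard deviation of M = 5.432

M = -0.28X + 33 is linear with a = -0.28, b = 33.
standard deviation of M = |a|·standard deviation of X = |-0.28|·19.4 = 5.432.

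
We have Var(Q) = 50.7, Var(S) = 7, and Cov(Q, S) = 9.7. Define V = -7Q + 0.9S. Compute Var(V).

Var(V) = 2367.75

Var(V) = a²·Var(Q) + b²·Var(S) + 2ab·Cov(Q, S) with a = -7, b = 0.9.
= (-7)²·50.7 + 0.9²·7 + 2·(-7)·0.9·9.7
= 2484.3 + 5.67 + (-122.22) = 2367.75.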